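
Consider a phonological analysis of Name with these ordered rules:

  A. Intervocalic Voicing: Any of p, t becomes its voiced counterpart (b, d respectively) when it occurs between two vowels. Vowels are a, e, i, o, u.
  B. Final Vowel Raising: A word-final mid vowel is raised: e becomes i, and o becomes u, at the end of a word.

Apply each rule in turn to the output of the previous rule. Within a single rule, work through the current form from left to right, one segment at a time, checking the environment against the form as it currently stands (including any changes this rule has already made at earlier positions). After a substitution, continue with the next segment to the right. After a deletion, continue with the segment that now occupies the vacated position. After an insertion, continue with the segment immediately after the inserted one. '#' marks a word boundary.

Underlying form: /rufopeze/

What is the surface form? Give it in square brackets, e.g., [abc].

A Intervocalic Voicing: [rufopeze] → [rufobeze]
B Final Vowel Raising: [rufobeze] → [rufobezi]

[rufobezi]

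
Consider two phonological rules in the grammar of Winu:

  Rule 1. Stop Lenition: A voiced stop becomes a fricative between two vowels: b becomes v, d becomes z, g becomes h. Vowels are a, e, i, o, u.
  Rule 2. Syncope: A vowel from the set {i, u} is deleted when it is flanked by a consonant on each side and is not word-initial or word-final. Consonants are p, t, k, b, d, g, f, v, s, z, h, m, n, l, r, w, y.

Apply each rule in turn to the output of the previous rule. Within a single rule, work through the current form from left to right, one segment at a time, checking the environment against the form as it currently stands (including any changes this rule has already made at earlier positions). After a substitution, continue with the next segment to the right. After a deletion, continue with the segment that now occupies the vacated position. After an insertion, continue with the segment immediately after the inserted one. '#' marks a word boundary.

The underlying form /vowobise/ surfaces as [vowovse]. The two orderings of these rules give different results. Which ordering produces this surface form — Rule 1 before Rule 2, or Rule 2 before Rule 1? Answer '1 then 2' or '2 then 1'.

Order 1 then 2:
  1 Stop Lenition: [vowobise] → [vowovise]
  2 Syncope: [vowovise] → [vowovse]
  result: [vowovse]
Order 2 then 1:
  2 Syncope: [vowobise] → [vowobse]
  1 Stop Lenition: no change — [vowobse]
  result: [vowobse]

1 then 2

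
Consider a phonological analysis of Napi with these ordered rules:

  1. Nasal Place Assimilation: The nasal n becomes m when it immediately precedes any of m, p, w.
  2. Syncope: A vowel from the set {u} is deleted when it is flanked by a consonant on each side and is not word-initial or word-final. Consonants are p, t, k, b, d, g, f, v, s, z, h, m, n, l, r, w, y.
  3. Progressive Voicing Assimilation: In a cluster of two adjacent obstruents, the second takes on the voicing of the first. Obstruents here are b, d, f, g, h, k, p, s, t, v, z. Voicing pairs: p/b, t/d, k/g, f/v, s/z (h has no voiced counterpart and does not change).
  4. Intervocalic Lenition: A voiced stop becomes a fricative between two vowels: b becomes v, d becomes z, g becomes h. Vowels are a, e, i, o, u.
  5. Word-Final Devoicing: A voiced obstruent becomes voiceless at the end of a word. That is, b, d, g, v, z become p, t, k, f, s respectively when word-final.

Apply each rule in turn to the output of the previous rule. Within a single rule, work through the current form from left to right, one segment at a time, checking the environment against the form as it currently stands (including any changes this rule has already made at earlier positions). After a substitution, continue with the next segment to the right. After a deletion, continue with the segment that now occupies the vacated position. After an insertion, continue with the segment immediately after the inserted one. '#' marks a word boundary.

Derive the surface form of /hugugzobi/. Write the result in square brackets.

1 Nasal Place Assimilation: no change — [hugugzobi]
2 Syncope: [hugugzobi] → [hggzobi]
3 Progressive Voicing Assimilation: [hggzobi] → [hkksobi]
4 Intervocalic Lenition: [hkksobi] → [hkksovi]
5 Word-Final Devoicing: no change — [hkksovi]

[hkksovi]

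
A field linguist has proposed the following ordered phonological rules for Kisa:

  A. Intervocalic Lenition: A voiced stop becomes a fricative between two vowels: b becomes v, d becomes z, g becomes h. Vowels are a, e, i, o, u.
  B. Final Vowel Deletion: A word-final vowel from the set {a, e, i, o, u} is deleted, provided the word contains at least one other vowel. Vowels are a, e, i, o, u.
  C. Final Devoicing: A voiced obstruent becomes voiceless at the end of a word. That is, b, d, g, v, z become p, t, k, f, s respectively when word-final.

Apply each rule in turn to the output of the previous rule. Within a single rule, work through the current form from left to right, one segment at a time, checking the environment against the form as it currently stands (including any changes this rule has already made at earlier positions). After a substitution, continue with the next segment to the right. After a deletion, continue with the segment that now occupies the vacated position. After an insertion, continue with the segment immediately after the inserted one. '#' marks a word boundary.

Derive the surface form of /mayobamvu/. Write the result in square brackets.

A Intervocalic Lenition: [mayobamvu] → [mayovamvu]
B Final Vowel Deletion: [mayovamvu] → [mayovamv]
C Final Devoicing: [mayovamv] → [mayovamf]

[mayovamf]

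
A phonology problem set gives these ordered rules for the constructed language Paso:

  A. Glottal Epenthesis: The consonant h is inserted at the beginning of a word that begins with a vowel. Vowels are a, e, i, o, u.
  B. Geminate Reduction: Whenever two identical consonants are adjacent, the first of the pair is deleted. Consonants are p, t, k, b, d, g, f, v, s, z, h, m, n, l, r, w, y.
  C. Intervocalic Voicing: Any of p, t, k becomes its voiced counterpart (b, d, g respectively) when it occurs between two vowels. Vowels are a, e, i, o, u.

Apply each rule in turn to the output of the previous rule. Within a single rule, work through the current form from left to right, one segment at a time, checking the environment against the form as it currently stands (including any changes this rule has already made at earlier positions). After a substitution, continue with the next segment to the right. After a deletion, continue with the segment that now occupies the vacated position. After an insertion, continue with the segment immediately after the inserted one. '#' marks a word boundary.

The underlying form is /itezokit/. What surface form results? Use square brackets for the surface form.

[hidezogit]

A Glottal Epenthesis: [itezokit] → [hitezokit]
B Geminate Reduction: no change — [hitezokit]
C Intervocalic Voicing: [hitezokit] → [hidezogit]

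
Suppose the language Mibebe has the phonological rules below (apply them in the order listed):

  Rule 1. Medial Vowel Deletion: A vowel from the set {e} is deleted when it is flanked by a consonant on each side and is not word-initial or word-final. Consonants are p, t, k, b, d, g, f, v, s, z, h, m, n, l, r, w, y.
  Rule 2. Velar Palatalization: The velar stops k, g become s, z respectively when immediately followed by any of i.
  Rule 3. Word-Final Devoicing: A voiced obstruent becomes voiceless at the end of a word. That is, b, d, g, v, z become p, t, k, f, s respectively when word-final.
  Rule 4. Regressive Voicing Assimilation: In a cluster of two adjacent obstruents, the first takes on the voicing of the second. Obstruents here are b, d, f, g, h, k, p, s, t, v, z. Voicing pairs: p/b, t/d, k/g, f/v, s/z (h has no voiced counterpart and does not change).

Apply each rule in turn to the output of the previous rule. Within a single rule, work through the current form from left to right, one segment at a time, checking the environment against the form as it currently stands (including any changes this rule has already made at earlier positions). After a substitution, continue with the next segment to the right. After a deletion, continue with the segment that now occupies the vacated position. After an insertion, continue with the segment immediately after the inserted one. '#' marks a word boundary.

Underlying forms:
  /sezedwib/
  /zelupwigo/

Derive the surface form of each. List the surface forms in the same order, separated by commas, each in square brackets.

/sezedwib/:
  Rule 1 Medial Vowel Deletion: [sezedwib] → [szdwib]
  Rule 2 Velar Palatalization: no change — [szdwib]
  Rule 3 Word-Final Devoicing: [szdwib] → [szdwip]
  Rule 4 Regressive Voicing Assimilation: [szdwip] → [zzdwip]
/zelupwigo/:
  Rule 1 Medial Vowel Deletion: [zelupwigo] → [zlupwigo]
  Rule 2 Velar Palatalization: no change — [zlupwigo]
  Rule 3 Word-Final Devoicing: no change — [zlupwigo]
  Rule 4 Regressive Voicing Assimilation: no change — [zlupwigo]

[zzdwip], [zlupwigo]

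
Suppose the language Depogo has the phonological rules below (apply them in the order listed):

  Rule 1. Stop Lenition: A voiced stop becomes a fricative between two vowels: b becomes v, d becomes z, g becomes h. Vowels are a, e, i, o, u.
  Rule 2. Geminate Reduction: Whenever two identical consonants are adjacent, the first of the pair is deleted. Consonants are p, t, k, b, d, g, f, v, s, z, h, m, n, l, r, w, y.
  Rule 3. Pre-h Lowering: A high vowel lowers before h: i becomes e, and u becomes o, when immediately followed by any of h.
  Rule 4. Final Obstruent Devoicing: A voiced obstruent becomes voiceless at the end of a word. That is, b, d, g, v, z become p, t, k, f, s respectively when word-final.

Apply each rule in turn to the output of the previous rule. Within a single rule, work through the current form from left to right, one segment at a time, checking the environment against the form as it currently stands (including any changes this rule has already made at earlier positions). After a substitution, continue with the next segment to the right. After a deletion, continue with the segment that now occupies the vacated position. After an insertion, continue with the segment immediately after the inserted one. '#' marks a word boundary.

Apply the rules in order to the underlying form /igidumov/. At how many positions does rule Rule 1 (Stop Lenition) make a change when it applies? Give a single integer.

Rule 1 Stop Lenition: [igidumov] → [ihizumov]
Rule 2 Geminate Reduction: no change — [ihizumov]
Rule 3 Pre-h Lowering: [ihizumov] → [ehizumov]
Rule 4 Final Obstruent Devoicing: [ehizumov] → [ehizumof]
Rule Rule 1 changed 2 position(s).

2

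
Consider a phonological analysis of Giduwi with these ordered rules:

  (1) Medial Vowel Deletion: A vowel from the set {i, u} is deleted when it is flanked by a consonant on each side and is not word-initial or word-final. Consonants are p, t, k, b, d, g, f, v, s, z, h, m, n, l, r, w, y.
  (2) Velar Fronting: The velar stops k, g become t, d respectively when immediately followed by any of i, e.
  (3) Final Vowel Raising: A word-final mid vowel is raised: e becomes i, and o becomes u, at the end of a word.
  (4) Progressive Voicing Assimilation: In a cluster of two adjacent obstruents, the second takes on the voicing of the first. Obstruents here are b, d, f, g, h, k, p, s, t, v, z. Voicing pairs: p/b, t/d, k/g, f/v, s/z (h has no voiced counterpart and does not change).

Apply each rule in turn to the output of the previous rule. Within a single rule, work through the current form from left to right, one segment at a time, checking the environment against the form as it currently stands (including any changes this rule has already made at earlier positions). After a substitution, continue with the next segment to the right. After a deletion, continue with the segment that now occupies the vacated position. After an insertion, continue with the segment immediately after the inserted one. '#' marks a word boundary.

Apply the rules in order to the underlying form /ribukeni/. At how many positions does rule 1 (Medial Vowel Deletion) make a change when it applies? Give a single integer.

(1) Medial Vowel Deletion: [ribukeni] → [rbkeni]
(2) Velar Fronting: [rbkeni] → [rbteni]
(3) Final Vowel Raising: no change — [rbteni]
(4) Progressive Voicing Assimilation: [rbteni] → [rbdeni]
Rule 1 changed 2 position(s).

2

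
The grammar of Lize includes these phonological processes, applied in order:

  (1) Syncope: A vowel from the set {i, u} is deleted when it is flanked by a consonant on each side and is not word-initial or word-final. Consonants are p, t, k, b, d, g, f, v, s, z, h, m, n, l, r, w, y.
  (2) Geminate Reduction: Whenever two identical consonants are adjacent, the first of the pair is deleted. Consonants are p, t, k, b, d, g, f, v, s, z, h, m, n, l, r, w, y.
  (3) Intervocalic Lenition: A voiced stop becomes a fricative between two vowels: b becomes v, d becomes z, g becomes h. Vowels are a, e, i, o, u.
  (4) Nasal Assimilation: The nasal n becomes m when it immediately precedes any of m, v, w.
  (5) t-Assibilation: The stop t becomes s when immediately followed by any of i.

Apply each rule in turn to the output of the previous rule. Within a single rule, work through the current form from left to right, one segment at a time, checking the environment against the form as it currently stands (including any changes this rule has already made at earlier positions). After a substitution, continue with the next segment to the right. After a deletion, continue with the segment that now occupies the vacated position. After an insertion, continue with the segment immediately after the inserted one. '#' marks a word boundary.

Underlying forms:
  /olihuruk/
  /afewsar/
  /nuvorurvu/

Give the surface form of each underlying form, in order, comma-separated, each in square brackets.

[olhrk], [afewsar], [mvorvu]

/olihuruk/:
  (1) Syncope: [olihuruk] → [olhrk]
  (2) Geminate Reduction: no change — [olhrk]
  (3) Intervocalic Lenition: no change — [olhrk]
  (4) Nasal Assimilation: no change — [olhrk]
  (5) t-Assibilation: no change — [olhrk]
/afewsar/:
  (1) Syncope: no change — [afewsar]
  (2) Geminate Reduction: no change — [afewsar]
  (3) Intervocalic Lenition: no change — [afewsar]
  (4) Nasal Assimilation: no change — [afewsar]
  (5) t-Assibilation: no change — [afewsar]
/nuvorurvu/:
  (1) Syncope: [nuvorurvu] → [nvorrvu]
  (2) Geminate Reduction: [nvorrvu] → [nvorvu]
  (3) Intervocalic Lenition: no change — [nvorvu]
  (4) Nasal Assimilation: [nvorvu] → [mvorvu]
  (5) t-Assibilation: no change — [mvorvu]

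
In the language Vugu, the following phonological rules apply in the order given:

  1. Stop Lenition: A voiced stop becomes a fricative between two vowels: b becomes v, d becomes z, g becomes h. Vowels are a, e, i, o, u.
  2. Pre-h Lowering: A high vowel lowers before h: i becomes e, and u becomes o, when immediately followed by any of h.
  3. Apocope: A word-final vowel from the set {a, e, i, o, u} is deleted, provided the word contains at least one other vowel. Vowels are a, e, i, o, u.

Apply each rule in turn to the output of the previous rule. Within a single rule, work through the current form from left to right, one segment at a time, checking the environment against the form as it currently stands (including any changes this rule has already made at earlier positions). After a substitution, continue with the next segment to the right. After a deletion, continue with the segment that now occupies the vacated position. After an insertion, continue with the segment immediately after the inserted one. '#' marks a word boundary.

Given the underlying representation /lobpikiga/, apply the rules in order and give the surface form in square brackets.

1 Stop Lenition: [lobpikiga] → [lobpikiha]
2 Pre-h Lowering: [lobpikiha] → [lobpikeha]
3 Apocope: [lobpikeha] → [lobpikeh]

[lobpikeh]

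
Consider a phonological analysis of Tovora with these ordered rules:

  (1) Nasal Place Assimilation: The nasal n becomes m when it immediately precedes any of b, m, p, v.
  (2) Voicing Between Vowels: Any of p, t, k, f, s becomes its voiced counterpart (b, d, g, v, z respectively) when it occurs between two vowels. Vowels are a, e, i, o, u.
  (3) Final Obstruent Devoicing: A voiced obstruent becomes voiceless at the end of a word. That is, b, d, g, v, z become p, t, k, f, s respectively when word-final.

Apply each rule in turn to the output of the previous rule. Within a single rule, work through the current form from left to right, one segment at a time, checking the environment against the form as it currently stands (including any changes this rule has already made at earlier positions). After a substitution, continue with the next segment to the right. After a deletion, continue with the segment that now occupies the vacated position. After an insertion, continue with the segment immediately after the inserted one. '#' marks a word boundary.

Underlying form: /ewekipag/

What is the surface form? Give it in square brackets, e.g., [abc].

[ewegibak]

(1) Nasal Place Assimilation: no change — [ewekipag]
(2) Voicing Between Vowels: [ewekipag] → [ewegibag]
(3) Final Obstruent Devoicing: [ewegibag] → [ewegibak]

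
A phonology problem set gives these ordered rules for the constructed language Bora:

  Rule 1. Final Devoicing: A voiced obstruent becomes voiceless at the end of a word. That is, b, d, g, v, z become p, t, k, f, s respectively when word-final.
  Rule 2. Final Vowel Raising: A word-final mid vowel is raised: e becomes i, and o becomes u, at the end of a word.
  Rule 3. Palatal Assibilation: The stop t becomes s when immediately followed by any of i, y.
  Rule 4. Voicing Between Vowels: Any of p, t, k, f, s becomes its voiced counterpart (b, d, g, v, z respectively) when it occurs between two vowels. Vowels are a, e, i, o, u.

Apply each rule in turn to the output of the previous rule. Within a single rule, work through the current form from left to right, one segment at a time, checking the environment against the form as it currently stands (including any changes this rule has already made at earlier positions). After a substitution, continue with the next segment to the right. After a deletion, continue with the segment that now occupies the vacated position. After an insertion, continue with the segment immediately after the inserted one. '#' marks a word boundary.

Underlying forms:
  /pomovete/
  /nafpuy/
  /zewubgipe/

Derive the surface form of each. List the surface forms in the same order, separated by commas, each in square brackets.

/pomovete/:
  Rule 1 Final Devoicing: no change — [pomovete]
  Rule 2 Final Vowel Raising: [pomovete] → [pomoveti]
  Rule 3 Palatal Assibilation: [pomoveti] → [pomovesi]
  Rule 4 Voicing Between Vowels: [pomovesi] → [pomovezi]
/nafpuy/:
  Rule 1 Final Devoicing: no change — [nafpuy]
  Rule 2 Final Vowel Raising: no change — [nafpuy]
  Rule 3 Palatal Assibilation: no change — [nafpuy]
  Rule 4 Voicing Between Vowels: no change — [nafpuy]
/zewubgipe/:
  Rule 1 Final Devoicing: no change — [zewubgipe]
  Rule 2 Final Vowel Raising: [zewubgipe] → [zewubgipi]
  Rule 3 Palatal Assibilation: no change — [zewubgipi]
  Rule 4 Voicing Between Vowels: [zewubgipi] → [zewubgibi]

[pomovezi], [nafpuy], [zewubgibi]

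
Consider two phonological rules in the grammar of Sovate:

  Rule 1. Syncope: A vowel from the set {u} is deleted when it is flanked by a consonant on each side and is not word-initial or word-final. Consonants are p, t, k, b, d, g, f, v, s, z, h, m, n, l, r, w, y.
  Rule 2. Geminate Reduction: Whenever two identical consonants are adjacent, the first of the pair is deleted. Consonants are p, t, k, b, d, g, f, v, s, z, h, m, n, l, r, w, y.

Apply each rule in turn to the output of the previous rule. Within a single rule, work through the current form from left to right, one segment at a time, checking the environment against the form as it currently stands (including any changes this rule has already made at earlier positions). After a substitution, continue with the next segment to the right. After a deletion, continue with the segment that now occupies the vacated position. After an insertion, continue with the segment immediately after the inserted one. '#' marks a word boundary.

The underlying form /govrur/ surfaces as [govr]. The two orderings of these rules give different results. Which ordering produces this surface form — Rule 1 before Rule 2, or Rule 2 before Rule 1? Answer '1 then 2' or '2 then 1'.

1 then 2

Order 1 then 2:
  1 Syncope: [govrur] → [govrr]
  2 Geminate Reduction: [govrr] → [govr]
  result: [govr]
Order 2 then 1:
  2 Geminate Reduction: no change — [govrur]
  1 Syncope: [govrur] → [govrr]
  result: [govrr]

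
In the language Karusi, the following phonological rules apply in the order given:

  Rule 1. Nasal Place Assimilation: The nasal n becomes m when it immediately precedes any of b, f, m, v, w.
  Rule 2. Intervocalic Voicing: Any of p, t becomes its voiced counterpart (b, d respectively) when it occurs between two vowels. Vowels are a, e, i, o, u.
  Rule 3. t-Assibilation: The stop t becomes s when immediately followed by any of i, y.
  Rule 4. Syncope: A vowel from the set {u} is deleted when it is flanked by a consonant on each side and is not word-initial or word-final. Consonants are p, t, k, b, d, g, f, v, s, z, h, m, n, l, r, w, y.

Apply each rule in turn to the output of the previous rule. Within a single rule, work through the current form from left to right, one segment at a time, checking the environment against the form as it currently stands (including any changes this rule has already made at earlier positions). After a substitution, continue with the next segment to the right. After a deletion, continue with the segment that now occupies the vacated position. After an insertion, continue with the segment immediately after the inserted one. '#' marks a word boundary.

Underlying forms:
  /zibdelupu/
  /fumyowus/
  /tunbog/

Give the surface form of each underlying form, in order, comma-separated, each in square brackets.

/zibdelupu/:
  Rule 1 Nasal Place Assimilation: no change — [zibdelupu]
  Rule 2 Intervocalic Voicing: [zibdelupu] → [zibdelubu]
  Rule 3 t-Assibilation: no change — [zibdelubu]
  Rule 4 Syncope: [zibdelubu] → [zibdelbu]
/fumyowus/:
  Rule 1 Nasal Place Assimilation: no change — [fumyowus]
  Rule 2 Intervocalic Voicing: no change — [fumyowus]
  Rule 3 t-Assibilation: no change — [fumyowus]
  Rule 4 Syncope: [fumyowus] → [fmyows]
/tunbog/:
  Rule 1 Nasal Place Assimilation: [tunbog] → [tumbog]
  Rule 2 Intervocalic Voicing: no change — [tumbog]
  Rule 3 t-Assibilation: no change — [tumbog]
  Rule 4 Syncope: [tumbog] → [tmbog]

[zibdelbu], [fmyows], [tmbog]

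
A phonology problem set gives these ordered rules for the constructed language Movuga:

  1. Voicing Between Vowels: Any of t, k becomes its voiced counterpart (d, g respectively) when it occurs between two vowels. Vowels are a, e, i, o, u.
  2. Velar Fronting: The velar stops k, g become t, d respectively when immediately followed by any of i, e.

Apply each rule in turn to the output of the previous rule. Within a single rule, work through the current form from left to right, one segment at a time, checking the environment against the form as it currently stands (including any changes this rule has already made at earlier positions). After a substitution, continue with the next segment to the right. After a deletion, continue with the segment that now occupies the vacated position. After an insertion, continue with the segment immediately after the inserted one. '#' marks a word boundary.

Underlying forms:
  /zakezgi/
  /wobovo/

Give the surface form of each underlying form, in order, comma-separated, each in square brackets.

/zakezgi/:
  1 Voicing Between Vowels: [zakezgi] → [zagezgi]
  2 Velar Fronting: [zagezgi] → [zadezdi]
/wobovo/:
  1 Voicing Between Vowels: no change — [wobovo]
  2 Velar Fronting: no change — [wobovo]

[zadezdi], [wobovo]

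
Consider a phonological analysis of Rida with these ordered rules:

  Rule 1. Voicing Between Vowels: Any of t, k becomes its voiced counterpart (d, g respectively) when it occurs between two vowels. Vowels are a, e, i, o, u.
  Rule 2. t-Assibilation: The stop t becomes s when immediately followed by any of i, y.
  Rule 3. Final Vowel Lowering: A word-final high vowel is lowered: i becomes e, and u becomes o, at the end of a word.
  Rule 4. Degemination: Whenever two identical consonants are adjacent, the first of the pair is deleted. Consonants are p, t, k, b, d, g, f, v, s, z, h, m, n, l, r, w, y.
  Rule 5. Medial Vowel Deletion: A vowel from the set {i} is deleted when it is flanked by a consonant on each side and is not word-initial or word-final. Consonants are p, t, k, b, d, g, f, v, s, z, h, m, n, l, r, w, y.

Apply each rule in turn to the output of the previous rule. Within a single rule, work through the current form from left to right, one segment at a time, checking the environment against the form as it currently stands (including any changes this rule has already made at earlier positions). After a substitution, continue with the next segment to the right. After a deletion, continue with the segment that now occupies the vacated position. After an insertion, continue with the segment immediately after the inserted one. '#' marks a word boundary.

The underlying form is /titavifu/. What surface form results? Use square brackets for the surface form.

[sdavfo]

Rule 1 Voicing Between Vowels: [titavifu] → [tidavifu]
Rule 2 t-Assibilation: [tidavifu] → [sidavifu]
Rule 3 Final Vowel Lowering: [sidavifu] → [sidavifo]
Rule 4 Degemination: no change — [sidavifo]
Rule 5 Medial Vowel Deletion: [sidavifo] → [sdavfo]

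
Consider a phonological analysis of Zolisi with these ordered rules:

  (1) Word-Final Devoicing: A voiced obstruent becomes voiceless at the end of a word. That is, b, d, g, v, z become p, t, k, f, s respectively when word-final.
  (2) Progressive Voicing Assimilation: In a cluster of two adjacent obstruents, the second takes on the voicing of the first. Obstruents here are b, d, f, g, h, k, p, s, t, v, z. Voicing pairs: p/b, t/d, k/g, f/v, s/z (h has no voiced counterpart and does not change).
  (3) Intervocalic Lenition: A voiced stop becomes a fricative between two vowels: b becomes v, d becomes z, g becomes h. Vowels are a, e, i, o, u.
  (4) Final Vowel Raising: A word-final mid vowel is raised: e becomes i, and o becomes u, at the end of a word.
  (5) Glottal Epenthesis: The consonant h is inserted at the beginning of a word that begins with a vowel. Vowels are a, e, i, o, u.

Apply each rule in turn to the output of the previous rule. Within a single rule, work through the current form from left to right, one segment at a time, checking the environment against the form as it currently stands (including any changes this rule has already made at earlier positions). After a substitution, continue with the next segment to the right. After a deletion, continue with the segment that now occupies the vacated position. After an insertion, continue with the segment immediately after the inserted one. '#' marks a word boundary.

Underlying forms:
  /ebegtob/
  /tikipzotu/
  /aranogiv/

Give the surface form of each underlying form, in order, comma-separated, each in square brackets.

/ebegtob/:
  (1) Word-Final Devoicing: [ebegtob] → [ebegtop]
  (2) Progressive Voicing Assimilation: [ebegtop] → [ebegdop]
  (3) Intervocalic Lenition: [ebegdop] → [evegdop]
  (4) Final Vowel Raising: no change — [evegdop]
  (5) Glottal Epenthesis: [evegdop] → [hevegdop]
/tikipzotu/:
  (1) Word-Final Devoicing: no change — [tikipzotu]
  (2) Progressive Voicing Assimilation: [tikipzotu] → [tikipsotu]
  (3) Intervocalic Lenition: no change — [tikipsotu]
  (4) Final Vowel Raising: no change — [tikipsotu]
  (5) Glottal Epenthesis: no change — [tikipsotu]
/aranogiv/:
  (1) Word-Final Devoicing: [aranogiv] → [aranogif]
  (2) Progressive Voicing Assimilation: no change — [aranogif]
  (3) Intervocalic Lenition: [aranogif] → [aranohif]
  (4) Final Vowel Raising: no change — [aranohif]
  (5) Glottal Epenthesis: [aranohif] → [haranohif]

[hevegdop], [tikipsotu], [haranohif]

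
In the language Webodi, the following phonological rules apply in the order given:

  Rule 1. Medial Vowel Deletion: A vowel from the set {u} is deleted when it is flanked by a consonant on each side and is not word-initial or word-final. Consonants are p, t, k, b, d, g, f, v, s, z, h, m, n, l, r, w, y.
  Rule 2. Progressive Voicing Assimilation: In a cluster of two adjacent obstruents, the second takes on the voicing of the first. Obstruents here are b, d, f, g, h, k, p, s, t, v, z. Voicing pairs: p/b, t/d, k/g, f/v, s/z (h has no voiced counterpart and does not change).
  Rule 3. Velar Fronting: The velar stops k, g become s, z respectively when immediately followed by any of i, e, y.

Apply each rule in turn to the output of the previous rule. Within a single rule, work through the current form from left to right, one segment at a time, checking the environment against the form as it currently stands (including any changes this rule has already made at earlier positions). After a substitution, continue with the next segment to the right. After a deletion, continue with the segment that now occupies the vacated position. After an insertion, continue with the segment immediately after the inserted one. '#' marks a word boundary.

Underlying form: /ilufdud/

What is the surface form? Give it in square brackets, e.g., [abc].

[ilftt]

Rule 1 Medial Vowel Deletion: [ilufdud] → [ilfdd]
Rule 2 Progressive Voicing Assimilation: [ilfdd] → [ilftt]
Rule 3 Velar Fronting: no change — [ilftt]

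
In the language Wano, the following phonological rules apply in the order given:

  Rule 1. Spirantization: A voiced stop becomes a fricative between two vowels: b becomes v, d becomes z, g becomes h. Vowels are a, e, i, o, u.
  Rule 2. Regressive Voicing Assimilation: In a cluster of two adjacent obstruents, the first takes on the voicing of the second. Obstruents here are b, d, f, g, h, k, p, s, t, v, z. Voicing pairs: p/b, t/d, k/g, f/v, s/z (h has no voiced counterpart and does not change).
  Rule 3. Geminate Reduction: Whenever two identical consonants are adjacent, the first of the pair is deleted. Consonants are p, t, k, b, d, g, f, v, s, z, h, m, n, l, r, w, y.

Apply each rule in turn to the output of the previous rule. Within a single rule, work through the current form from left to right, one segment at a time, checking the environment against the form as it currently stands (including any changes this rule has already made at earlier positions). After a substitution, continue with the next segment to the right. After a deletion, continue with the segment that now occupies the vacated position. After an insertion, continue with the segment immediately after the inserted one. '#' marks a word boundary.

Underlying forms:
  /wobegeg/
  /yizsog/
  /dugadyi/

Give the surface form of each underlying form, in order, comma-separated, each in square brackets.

[woveheg], [yisog], [duhadyi]

/wobegeg/:
  Rule 1 Spirantization: [wobegeg] → [woveheg]
  Rule 2 Regressive Voicing Assimilation: no change — [woveheg]
  Rule 3 Geminate Reduction: no change — [woveheg]
/yizsog/:
  Rule 1 Spirantization: no change — [yizsog]
  Rule 2 Regressive Voicing Assimilation: [yizsog] → [yissog]
  Rule 3 Geminate Reduction: [yissog] → [yisog]
/dugadyi/:
  Rule 1 Spirantization: [dugadyi] → [duhadyi]
  Rule 2 Regressive Voicing Assimilation: no change — [duhadyi]
  Rule 3 Geminate Reduction: no change — [duhadyi]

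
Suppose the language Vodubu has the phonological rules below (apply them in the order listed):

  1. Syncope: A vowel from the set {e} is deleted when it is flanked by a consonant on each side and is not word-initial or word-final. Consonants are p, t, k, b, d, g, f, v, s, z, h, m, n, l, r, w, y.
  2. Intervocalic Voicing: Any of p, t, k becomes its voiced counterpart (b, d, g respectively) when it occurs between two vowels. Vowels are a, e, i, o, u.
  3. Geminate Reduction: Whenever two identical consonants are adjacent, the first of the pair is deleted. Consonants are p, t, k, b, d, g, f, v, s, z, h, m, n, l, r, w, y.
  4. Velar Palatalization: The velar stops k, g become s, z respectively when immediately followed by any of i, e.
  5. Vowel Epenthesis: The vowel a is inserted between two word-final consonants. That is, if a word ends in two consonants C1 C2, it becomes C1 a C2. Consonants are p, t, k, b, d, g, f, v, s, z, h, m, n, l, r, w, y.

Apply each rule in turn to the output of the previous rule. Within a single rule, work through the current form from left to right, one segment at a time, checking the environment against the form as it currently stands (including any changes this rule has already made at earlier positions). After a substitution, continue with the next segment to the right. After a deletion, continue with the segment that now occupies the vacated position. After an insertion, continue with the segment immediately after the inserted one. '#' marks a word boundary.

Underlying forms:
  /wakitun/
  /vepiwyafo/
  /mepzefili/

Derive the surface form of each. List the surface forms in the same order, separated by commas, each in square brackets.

/wakitun/:
  1 Syncope: no change — [wakitun]
  2 Intervocalic Voicing: [wakitun] → [wagidun]
  3 Geminate Reduction: no change — [wagidun]
  4 Velar Palatalization: [wagidun] → [wazidun]
  5 Vowel Epenthesis: no change — [wazidun]
/vepiwyafo/:
  1 Syncope: [vepiwyafo] → [vpiwyafo]
  2 Intervocalic Voicing: no change — [vpiwyafo]
  3 Geminate Reduction: no change — [vpiwyafo]
  4 Velar Palatalization: no change — [vpiwyafo]
  5 Vowel Epenthesis: no change — [vpiwyafo]
/mepzefili/:
  1 Syncope: [mepzefili] → [mpzfili]
  2 Intervocalic Voicing: no change — [mpzfili]
  3 Geminate Reduction: no change — [mpzfili]
  4 Velar Palatalization: no change — [mpzfili]
  5 Vowel Epenthesis: no change — [mpzfili]

[wazidun], [vpiwyafo], [mpzfili]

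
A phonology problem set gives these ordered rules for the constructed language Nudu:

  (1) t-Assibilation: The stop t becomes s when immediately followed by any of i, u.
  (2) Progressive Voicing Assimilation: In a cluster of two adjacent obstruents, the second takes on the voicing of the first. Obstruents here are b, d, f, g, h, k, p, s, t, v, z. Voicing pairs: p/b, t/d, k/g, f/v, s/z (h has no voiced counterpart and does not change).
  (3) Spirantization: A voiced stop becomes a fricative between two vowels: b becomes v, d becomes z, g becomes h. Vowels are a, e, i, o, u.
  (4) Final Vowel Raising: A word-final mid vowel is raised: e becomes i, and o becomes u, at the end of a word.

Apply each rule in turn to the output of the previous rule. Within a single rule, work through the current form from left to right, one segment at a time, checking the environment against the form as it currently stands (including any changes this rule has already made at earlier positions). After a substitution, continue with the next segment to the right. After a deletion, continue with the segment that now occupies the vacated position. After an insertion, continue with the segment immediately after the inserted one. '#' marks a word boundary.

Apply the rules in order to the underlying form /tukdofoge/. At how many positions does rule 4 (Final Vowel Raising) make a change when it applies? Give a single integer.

1

(1) t-Assibilation: [tukdofoge] → [sukdofoge]
(2) Progressive Voicing Assimilation: [sukdofoge] → [suktofoge]
(3) Spirantization: [suktofoge] → [suktofohe]
(4) Final Vowel Raising: [suktofohe] → [suktofohi]
Rule 4 changed 1 position(s).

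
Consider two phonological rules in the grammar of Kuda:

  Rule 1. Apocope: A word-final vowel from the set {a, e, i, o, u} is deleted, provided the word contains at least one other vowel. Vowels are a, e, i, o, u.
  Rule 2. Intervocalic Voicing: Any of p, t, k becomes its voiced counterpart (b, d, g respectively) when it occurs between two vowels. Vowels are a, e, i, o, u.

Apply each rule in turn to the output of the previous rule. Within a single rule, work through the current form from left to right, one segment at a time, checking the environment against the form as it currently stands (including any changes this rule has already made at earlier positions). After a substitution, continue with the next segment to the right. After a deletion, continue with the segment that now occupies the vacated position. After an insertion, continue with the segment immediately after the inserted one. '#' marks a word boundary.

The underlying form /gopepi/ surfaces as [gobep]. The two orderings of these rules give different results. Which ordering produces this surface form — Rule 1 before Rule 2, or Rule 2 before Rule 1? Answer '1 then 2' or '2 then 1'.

Order 1 then 2:
  1 Apocope: [gopepi] → [gopep]
  2 Intervocalic Voicing: [gopep] → [gobep]
  result: [gobep]
Order 2 then 1:
  2 Intervocalic Voicing: [gopepi] → [gobebi]
  1 Apocope: [gobebi] → [gobeb]
  result: [gobeb]

1 then 2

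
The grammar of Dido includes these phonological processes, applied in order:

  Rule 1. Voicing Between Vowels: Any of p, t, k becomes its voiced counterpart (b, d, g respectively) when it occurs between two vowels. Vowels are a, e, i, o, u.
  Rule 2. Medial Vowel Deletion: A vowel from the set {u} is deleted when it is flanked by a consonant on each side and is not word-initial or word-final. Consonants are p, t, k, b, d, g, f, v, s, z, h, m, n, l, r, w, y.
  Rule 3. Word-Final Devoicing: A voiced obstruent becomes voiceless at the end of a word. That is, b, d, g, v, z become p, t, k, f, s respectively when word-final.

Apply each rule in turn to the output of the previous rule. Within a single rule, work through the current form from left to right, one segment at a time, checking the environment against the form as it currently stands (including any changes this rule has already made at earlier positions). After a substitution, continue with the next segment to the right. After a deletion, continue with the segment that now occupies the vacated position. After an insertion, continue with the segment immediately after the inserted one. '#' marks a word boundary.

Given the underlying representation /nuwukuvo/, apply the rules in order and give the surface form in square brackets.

Rule 1 Voicing Between Vowels: [nuwukuvo] → [nuwuguvo]
Rule 2 Medial Vowel Deletion: [nuwuguvo] → [nwgvo]
Rule 3 Word-Final Devoicing: no change — [nwgvo]

[nwgvo]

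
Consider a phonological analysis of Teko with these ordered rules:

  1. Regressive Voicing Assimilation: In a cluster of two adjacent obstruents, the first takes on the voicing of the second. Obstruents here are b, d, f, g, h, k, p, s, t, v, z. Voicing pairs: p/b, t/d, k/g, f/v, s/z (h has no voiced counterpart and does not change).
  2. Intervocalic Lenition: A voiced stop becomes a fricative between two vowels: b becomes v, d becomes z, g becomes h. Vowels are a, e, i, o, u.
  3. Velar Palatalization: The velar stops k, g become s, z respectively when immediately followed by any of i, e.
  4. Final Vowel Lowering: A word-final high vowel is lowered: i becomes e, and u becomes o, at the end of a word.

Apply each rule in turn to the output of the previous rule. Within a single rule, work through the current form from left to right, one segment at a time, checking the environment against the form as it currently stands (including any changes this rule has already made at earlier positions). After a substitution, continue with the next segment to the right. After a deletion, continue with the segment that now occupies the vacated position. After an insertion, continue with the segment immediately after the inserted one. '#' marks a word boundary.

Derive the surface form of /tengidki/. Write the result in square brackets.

[tenzitse]

1 Regressive Voicing Assimilation: [tengidki] → [tengitki]
2 Intervocalic Lenition: no change — [tengitki]
3 Velar Palatalization: [tengitki] → [tenzitsi]
4 Final Vowel Lowering: [tenzitsi] → [tenzitse]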